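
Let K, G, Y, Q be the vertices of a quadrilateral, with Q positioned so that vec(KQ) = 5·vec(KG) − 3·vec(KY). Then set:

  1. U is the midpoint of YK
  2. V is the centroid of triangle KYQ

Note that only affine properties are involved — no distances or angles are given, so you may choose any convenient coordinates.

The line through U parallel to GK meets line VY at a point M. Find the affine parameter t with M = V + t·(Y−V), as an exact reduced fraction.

t = 7/10

Work in coordinates with K = (0, 0), G = (1, 0), Y = (0, 1), Q = (5, -3).
1. U is the midpoint of YK ⇒ U = (0, 1/2)
2. V is the centroid of triangle KYQ ⇒ V = (5/3, -2/3)
through U parallel to GK: direction (-1, 0); meets VY at M = (1/2, 1/2)
M = V + t·(Y−V) with t = 7/10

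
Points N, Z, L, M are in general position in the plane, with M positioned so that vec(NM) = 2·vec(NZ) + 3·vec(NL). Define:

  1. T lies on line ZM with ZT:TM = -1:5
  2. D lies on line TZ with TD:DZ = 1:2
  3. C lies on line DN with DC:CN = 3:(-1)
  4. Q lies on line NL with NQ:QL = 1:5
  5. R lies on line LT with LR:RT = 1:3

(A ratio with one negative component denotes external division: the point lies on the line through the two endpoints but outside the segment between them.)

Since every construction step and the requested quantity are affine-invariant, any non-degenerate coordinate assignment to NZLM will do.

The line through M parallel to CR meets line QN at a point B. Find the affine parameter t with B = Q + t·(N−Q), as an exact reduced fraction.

t = -313/29

Set N = (0, 0), Z = (1, 0), L = (0, 1), M = (2, 3); any affine frame gives the same invariant.
1. T lies on line ZM with ZT:TM = -1:5 ⇒ T = (3/4, -3/4)
2. D lies on line TZ with TD:DZ = 1:2 ⇒ D = (5/6, -1/2)
3. C lies on line DN with DC:CN = 3:(-1) ⇒ C = (-5/12, 1/4)
4. Q lies on line NL with NQ:QL = 1:5 ⇒ Q = (0, 1/6)
5. R lies on line LT with LR:RT = 1:3 ⇒ R = (3/16, 9/16)
through M parallel to CR: direction (29/48, 5/16); meets QN at B = (0, 57/29)
B = Q + t·(N−Q) with t = -313/29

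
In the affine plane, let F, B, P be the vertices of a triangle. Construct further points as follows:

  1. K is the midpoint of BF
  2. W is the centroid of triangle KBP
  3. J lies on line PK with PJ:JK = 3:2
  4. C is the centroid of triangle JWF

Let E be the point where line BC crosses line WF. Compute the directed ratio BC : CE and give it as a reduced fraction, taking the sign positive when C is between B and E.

BC:CE = -11

Choose coordinates F = (0, 0), B = (1, 0), P = (0, 1).
1. K is the midpoint of BF ⇒ K = (1/2, 0)
2. W is the centroid of triangle KBP ⇒ W = (1/2, 1/3)
3. J lies on line PK with PJ:JK = 3:2 ⇒ J = (3/10, 2/5)
4. C is the centroid of triangle JWF ⇒ C = (4/15, 11/45)
line BC meets WF at E = (1/3, 2/9)
C = B + t·(E−B) with t = 11/10, so BC:CE = 11/10:-1/10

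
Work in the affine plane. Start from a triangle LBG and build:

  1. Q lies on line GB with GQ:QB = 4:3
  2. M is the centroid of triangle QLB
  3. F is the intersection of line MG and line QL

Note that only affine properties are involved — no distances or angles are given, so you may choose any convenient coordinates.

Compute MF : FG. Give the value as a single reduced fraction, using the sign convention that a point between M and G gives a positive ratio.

MF:FG = 1/4

Assign L = (0, 0), B = (1, 0), G = (0, 1) — the answer is frame-independent, so this choice is without loss of generality.
1. Q lies on line GB with GQ:QB = 4:3 ⇒ Q = (4/7, 3/7)
2. M is the centroid of triangle QLB ⇒ M = (11/21, 1/7)
3. F is the intersection of line MG and line QL ⇒ F = (44/105, 11/35)
F = M + t·(G−M) with t = 1/5, so MF:FG = t:(1−t) = 1/5:4/5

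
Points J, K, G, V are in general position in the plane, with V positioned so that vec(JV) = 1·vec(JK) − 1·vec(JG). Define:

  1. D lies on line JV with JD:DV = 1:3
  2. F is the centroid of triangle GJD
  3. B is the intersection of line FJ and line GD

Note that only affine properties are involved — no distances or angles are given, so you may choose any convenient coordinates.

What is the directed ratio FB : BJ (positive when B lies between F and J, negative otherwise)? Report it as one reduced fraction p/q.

Assign J = (0, 0), K = (1, 0), G = (0, 1), V = (1, -1) — the answer is frame-independent, so this choice is without loss of generality.
1. D lies on line JV with JD:DV = 1:3 ⇒ D = (1/4, -1/4)
2. F is the centroid of triangle GJD ⇒ F = (1/12, 1/4)
3. B is the intersection of line FJ and line GD ⇒ B = (1/8, 3/8)
B = F + t·(J−F) with t = -1/2, so FB:BJ = t:(1−t) = -1/2:3/2

FB:BJ = -1/3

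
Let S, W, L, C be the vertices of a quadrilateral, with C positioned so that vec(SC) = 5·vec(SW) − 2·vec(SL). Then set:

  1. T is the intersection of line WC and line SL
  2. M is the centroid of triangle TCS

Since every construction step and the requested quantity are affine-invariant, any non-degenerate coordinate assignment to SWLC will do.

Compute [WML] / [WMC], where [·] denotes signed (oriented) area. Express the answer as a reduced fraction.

Set S = (0, 0), W = (1, 0), L = (0, 1), C = (5, -2); any affine frame gives the same invariant.
1. T is the intersection of line WC and line SL ⇒ T = (0, 1/2)
2. M is the centroid of triangle TCS ⇒ M = (5/3, -1/2)
2·[WML] = 1/6, 2·[WMC] = 2/3
[WML]:[WMC] = 1/6:2/3 = 1/4

[WML]:[WMC] = 1/4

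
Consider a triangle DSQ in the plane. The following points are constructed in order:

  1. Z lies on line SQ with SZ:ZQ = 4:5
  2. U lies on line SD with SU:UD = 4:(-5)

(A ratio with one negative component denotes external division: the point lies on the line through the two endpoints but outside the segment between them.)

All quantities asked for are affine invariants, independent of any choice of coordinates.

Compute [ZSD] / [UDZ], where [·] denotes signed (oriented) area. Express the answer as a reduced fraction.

Choose coordinates D = (0, 0), S = (1, 0), Q = (0, 1).
1. Z lies on line SQ with SZ:ZQ = 4:5 ⇒ Z = (5/9, 4/9)
2. U lies on line SD with SU:UD = 4:(-5) ⇒ U = (5, 0)
2·[ZSD] = -4/9, 2·[UDZ] = -20/9
[ZSD]:[UDZ] = -4/9:-20/9 = 1/5

[ZSD]:[UDZ] = 1/5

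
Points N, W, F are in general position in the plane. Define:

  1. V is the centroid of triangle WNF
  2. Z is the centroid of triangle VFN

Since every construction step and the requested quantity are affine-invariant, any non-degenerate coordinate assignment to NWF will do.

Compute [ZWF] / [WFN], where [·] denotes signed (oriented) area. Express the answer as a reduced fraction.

Choose coordinates N = (0, 0), W = (1, 0), F = (0, 1).
1. V is the centroid of triangle WNF ⇒ V = (1/3, 1/3)
2. Z is the centroid of triangle VFN ⇒ Z = (1/9, 4/9)
2·[ZWF] = 4/9, 2·[WFN] = 1
[ZWF]:[WFN] = 4/9:1 = 4/9

[ZWF]:[WFN] = 4/9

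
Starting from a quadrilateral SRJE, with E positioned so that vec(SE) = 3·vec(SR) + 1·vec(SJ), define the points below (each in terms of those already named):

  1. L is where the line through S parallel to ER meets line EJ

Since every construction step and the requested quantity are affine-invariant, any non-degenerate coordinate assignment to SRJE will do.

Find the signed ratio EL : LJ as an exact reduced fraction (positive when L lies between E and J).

Choose coordinates S = (0, 0), R = (1, 0), J = (0, 1), E = (3, 1).
1. L is where the line through S parallel to ER meets line EJ ⇒ L = (2, 1)
L = E + t·(J−E) with t = 1/3, so EL:LJ = t:(1−t) = 1/3:2/3

EL:LJ = 1/2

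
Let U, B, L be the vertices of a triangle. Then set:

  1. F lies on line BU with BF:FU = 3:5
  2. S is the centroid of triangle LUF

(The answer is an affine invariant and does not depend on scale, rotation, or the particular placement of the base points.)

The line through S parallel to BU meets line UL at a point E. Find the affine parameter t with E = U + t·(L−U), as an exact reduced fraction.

t = 1/3

Choose coordinates U = (0, 0), B = (1, 0), L = (0, 1).
1. F lies on line BU with BF:FU = 3:5 ⇒ F = (5/8, 0)
2. S is the centroid of triangle LUF ⇒ S = (5/24, 1/3)
through S parallel to BU: direction (-1, 0); meets UL at E = (0, 1/3)
E = U + t·(L−U) with t = 1/3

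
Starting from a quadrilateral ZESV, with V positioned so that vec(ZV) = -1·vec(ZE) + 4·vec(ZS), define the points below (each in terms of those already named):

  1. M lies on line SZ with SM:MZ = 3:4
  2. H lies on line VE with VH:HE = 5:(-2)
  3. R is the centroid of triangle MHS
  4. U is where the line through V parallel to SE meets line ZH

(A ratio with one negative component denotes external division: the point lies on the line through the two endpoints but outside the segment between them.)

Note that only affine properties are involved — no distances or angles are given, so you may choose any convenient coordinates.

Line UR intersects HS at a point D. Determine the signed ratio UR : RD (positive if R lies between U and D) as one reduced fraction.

UR:RD = 69

Work in coordinates with Z = (0, 0), E = (1, 0), S = (0, 1), V = (-1, 4).
1. M lies on line SZ with SM:MZ = 3:4 ⇒ M = (0, 4/7)
2. H lies on line VE with VH:HE = 5:(-2) ⇒ H = (7/3, -8/3)
3. R is the centroid of triangle MHS ⇒ R = (7/9, -23/63)
4. U is where the line through V parallel to SE meets line ZH ⇒ U = (-21, 24)
line UR meets HS at D = (679/621, -446/621)
R = U + t·(D−U) with t = 69/70, so UR:RD = 69/70:1/70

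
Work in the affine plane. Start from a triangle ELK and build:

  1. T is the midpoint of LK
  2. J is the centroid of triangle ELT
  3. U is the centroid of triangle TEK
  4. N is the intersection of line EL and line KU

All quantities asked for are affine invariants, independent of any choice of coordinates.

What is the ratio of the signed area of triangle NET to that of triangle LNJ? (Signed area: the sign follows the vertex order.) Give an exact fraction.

[NET]:[LNJ] = 3/2

Assign E = (0, 0), L = (1, 0), K = (0, 1) — the answer is frame-independent, so this choice is without loss of generality.
1. T is the midpoint of LK ⇒ T = (1/2, 1/2)
2. J is the centroid of triangle ELT ⇒ J = (1/2, 1/6)
3. U is the centroid of triangle TEK ⇒ U = (1/6, 1/2)
4. N is the intersection of line EL and line KU ⇒ N = (1/3, 0)
2·[NET] = -1/6, 2·[LNJ] = -1/9
[NET]:[LNJ] = -1/6:-1/9 = 3/2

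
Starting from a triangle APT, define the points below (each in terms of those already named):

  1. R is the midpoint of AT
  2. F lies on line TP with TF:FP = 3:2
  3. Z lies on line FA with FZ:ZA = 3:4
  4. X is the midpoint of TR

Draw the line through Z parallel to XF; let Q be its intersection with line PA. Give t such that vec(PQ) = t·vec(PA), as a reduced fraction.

t = 13/49

Assign A = (0, 0), P = (1, 0), T = (0, 1) — the answer is frame-independent, so this choice is without loss of generality.
1. R is the midpoint of AT ⇒ R = (0, 1/2)
2. F lies on line TP with TF:FP = 3:2 ⇒ F = (3/5, 2/5)
3. Z lies on line FA with FZ:ZA = 3:4 ⇒ Z = (12/35, 8/35)
4. X is the midpoint of TR ⇒ X = (0, 3/4)
through Z parallel to XF: direction (3/5, -7/20); meets PA at Q = (36/49, 0)
Q = P + t·(A−P) with t = 13/49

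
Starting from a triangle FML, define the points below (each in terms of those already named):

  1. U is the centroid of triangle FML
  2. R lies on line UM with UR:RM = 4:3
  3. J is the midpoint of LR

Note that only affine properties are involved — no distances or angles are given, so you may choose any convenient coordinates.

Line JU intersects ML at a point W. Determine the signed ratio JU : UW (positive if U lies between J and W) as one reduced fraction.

JU:UW = -11/14

Choose coordinates F = (0, 0), M = (1, 0), L = (0, 1).
1. U is the centroid of triangle FML ⇒ U = (1/3, 1/3)
2. R lies on line UM with UR:RM = 4:3 ⇒ R = (5/7, 1/7)
3. J is the midpoint of LR ⇒ J = (5/14, 4/7)
line JU meets ML at W = (4/11, 7/11)
U = J + t·(W−J) with t = -11/3, so JU:UW = -11/3:14/3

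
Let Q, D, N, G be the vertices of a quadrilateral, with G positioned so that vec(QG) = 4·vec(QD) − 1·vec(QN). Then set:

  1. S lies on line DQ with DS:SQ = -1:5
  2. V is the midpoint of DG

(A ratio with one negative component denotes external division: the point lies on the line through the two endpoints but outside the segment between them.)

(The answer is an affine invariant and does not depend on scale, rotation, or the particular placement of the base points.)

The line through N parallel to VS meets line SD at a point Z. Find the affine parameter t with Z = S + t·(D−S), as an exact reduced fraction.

t = -5

Work in coordinates with Q = (0, 0), D = (1, 0), N = (0, 1), G = (4, -1).
1. S lies on line DQ with DS:SQ = -1:5 ⇒ S = (5/4, 0)
2. V is the midpoint of DG ⇒ V = (5/2, -1/2)
through N parallel to VS: direction (-5/4, 1/2); meets SD at Z = (5/2, 0)
Z = S + t·(D−S) with t = -5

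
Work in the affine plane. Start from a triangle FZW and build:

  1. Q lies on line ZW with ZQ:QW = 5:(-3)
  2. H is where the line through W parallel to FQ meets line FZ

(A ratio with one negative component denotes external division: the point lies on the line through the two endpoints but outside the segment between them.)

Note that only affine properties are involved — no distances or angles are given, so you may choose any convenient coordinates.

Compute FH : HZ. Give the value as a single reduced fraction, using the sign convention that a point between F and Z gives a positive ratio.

FH:HZ = 3/2

Work in coordinates with F = (0, 0), Z = (1, 0), W = (0, 1).
1. Q lies on line ZW with ZQ:QW = 5:(-3) ⇒ Q = (-3/2, 5/2)
2. H is where the line through W parallel to FQ meets line FZ ⇒ H = (3/5, 0)
H = F + t·(Z−F) with t = 3/5, so FH:HZ = t:(1−t) = 3/5:2/5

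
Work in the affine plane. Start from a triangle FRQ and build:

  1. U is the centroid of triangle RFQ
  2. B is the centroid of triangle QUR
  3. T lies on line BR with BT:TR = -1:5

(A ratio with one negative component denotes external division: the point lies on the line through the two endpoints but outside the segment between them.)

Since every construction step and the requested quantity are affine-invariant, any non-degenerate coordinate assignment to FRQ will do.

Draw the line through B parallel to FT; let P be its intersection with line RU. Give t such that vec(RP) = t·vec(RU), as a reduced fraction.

Assign F = (0, 0), R = (1, 0), Q = (0, 1) — the answer is frame-independent, so this choice is without loss of generality.
1. U is the centroid of triangle RFQ ⇒ U = (1/3, 1/3)
2. B is the centroid of triangle QUR ⇒ B = (4/9, 4/9)
3. T lies on line BR with BT:TR = -1:5 ⇒ T = (11/36, 5/9)
through B parallel to FT: direction (11/36, 5/9); meets RU at P = (19/51, 16/51)
P = R + t·(U−R) with t = 16/17

t = 16/17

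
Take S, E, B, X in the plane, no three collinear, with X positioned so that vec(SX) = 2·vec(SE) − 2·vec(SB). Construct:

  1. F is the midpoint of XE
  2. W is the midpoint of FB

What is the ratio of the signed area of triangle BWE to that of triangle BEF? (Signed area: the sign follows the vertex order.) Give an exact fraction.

[BWE]:[BEF] = -1/2

Work in coordinates with S = (0, 0), E = (1, 0), B = (0, 1), X = (2, -2).
1. F is the midpoint of XE ⇒ F = (3/2, -1)
2. W is the midpoint of FB ⇒ W = (3/4, 0)
2·[BWE] = 1/4, 2·[BEF] = -1/2
[BWE]:[BEF] = 1/4:-1/2 = -1/2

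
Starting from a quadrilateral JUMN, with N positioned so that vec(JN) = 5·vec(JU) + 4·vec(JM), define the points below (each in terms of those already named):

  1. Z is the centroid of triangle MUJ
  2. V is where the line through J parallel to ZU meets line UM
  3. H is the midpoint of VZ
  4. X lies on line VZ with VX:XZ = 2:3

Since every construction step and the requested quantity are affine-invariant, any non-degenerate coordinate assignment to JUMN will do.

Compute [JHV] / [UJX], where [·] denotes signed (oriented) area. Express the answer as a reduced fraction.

Set J = (0, 0), U = (1, 0), M = (0, 1), N = (5, 4); any affine frame gives the same invariant.
1. Z is the centroid of triangle MUJ ⇒ Z = (1/3, 1/3)
2. V is where the line through J parallel to ZU meets line UM ⇒ V = (2, -1)
3. H is the midpoint of VZ ⇒ H = (7/6, -1/3)
4. X lies on line VZ with VX:XZ = 2:3 ⇒ X = (4/3, -7/15)
2·[JHV] = -1/2, 2·[UJX] = 7/15
[JHV]:[UJX] = -1/2:7/15 = -15/14

[JHV]:[UJX] = -15/14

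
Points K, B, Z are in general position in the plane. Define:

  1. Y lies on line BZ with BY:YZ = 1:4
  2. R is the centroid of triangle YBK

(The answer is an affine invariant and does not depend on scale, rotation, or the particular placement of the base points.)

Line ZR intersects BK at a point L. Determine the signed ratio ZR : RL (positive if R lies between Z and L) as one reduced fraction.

Set K = (0, 0), B = (1, 0), Z = (0, 1); any affine frame gives the same invariant.
1. Y lies on line BZ with BY:YZ = 1:4 ⇒ Y = (4/5, 1/5)
2. R is the centroid of triangle YBK ⇒ R = (3/5, 1/15)
line ZR meets BK at L = (9/14, 0)
R = Z + t·(L−Z) with t = 14/15, so ZR:RL = 14/15:1/15

ZR:RL = 14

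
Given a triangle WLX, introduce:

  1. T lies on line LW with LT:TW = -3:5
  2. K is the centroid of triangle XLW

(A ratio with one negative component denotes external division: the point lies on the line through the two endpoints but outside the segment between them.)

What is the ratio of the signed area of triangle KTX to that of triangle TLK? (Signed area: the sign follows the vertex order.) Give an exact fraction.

Work in coordinates with W = (0, 0), L = (1, 0), X = (0, 1).
1. T lies on line LW with LT:TW = -3:5 ⇒ T = (5/2, 0)
2. K is the centroid of triangle XLW ⇒ K = (1/3, 1/3)
2·[KTX] = 4/3, 2·[TLK] = -1/2
[KTX]:[TLK] = 4/3:-1/2 = -8/3

[KTX]:[TLK] = -8/3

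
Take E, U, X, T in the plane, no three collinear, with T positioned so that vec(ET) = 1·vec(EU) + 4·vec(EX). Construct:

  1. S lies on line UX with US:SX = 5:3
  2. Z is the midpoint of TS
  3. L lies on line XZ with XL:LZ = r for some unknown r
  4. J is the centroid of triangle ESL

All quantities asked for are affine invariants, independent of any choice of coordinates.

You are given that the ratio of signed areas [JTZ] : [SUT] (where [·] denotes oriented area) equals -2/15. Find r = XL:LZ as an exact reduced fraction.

r = 1/3

Set E = (0, 0), U = (1, 0), X = (0, 1), T = (1, 4); any affine frame gives the same invariant.
1. S lies on line UX with US:SX = 5:3 ⇒ S = (3/8, 5/8)
2. Z is the midpoint of TS ⇒ Z = (11/16, 37/16)
3. With XL:LZ = r, write λ = r/(r+1) so L = X + λ·(Z−X); L is affine-linear in λ
4. J is the centroid of triangle ESL ⇒ J is an affine combination of earlier points and hence also affine-linear in λ
Every point depending on L is an affine combination of L and λ-independent points, so each such coordinate is linear in λ; the λ² term in each signed area is a multiple of (Z−X)×(Z−X) = 0, so 2·[JTZ] and 2·[SUT] are each linear in λ. Evaluating at λ=0 and λ=1:
  2·[JTZ] = 1/4·λ − 19/48,   2·[SUT] = 5/2
So [JTZ]:[SUT] = (1/4·λ − 19/48) / (5/2). Setting this equal to -2/15:
  1/4·λ − 19/48 = -2/15·(5/2)  ⇒  λ = 1/4
Then r = λ/(1−λ) = (1/4)/(3/4) = 1/3. Check: with r = 1/3, L = (11/64, 85/64) and [JTZ]:[SUT] = -2/15 as required.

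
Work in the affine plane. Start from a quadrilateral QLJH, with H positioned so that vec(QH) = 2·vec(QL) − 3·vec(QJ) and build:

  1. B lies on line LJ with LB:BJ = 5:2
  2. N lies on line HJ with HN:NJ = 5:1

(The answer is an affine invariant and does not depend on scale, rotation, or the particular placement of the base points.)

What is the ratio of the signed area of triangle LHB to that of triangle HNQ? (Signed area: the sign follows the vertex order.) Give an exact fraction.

Choose coordinates Q = (0, 0), L = (1, 0), J = (0, 1), H = (2, -3).
1. B lies on line LJ with LB:BJ = 5:2 ⇒ B = (2/7, 5/7)
2. N lies on line HJ with HN:NJ = 5:1 ⇒ N = (1/3, 1/3)
2·[LHB] = -10/7, 2·[HNQ] = 5/3
[LHB]:[HNQ] = -10/7:5/3 = -6/7

[LHB]:[HNQ] = -6/7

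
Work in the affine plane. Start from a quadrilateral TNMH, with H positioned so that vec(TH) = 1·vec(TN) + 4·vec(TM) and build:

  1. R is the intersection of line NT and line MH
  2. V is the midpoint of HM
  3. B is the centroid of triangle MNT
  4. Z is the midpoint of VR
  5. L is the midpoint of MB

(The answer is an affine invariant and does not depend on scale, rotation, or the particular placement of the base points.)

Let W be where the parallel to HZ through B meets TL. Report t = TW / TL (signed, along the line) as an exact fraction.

Set T = (0, 0), N = (1, 0), M = (0, 1), H = (1, 4); any affine frame gives the same invariant.
1. R is the intersection of line NT and line MH ⇒ R = (-1/3, 0)
2. V is the midpoint of HM ⇒ V = (1/2, 5/2)
3. B is the centroid of triangle MNT ⇒ B = (1/3, 1/3)
4. Z is the midpoint of VR ⇒ Z = (1/12, 5/4)
5. L is the midpoint of MB ⇒ L = (1/6, 2/3)
through B parallel to HZ: direction (-11/12, -11/4); meets TL at W = (-2/3, -8/3)
W = T + t·(L−T) with t = -4

t = -4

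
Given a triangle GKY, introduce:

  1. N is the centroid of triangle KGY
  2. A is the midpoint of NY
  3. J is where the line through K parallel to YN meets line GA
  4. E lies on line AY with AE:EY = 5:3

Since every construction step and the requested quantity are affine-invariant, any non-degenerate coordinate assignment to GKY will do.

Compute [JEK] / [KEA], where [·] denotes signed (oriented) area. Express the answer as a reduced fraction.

[JEK]:[KEA] = 32/5

Set G = (0, 0), K = (1, 0), Y = (0, 1); any affine frame gives the same invariant.
1. N is the centroid of triangle KGY ⇒ N = (1/3, 1/3)
2. A is the midpoint of NY ⇒ A = (1/6, 2/3)
3. J is where the line through K parallel to YN meets line GA ⇒ J = (1/3, 4/3)
4. E lies on line AY with AE:EY = 5:3 ⇒ E = (1/16, 7/8)
2·[JEK] = 2/3, 2·[KEA] = 5/48
[JEK]:[KEA] = 2/3:5/48 = 32/5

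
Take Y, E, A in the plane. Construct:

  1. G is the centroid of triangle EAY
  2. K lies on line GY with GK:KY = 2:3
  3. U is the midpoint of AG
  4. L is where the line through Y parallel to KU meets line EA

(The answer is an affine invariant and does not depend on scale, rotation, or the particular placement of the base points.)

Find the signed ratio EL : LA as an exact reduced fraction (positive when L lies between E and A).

EL:LA = -14

Work in coordinates with Y = (0, 0), E = (1, 0), A = (0, 1).
1. G is the centroid of triangle EAY ⇒ G = (1/3, 1/3)
2. K lies on line GY with GK:KY = 2:3 ⇒ K = (1/5, 1/5)
3. U is the midpoint of AG ⇒ U = (1/6, 2/3)
4. L is where the line through Y parallel to KU meets line EA ⇒ L = (-1/13, 14/13)
L = E + t·(A−E) with t = 14/13, so EL:LA = t:(1−t) = 14/13:-1/13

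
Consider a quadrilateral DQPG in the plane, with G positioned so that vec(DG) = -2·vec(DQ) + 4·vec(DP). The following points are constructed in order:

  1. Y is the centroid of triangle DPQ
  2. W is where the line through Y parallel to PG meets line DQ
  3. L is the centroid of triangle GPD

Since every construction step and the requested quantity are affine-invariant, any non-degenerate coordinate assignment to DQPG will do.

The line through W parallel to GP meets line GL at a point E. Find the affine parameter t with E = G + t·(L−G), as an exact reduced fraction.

t = 1/2

Work in coordinates with D = (0, 0), Q = (1, 0), P = (0, 1), G = (-2, 4).
1. Y is the centroid of triangle DPQ ⇒ Y = (1/3, 1/3)
2. W is where the line through Y parallel to PG meets line DQ ⇒ W = (5/9, 0)
3. L is the centroid of triangle GPD ⇒ L = (-2/3, 5/3)
through W parallel to GP: direction (2, -3); meets GL at E = (-4/3, 17/6)
E = G + t·(L−G) with t = 1/2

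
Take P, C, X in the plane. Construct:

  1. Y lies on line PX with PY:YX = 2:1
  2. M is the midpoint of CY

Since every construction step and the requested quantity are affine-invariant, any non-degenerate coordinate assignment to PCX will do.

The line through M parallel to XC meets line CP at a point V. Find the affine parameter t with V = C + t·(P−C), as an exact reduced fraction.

t = 1/6

Set P = (0, 0), C = (1, 0), X = (0, 1); any affine frame gives the same invariant.
1. Y lies on line PX with PY:YX = 2:1 ⇒ Y = (0, 2/3)
2. M is the midpoint of CY ⇒ M = (1/2, 1/3)
through M parallel to XC: direction (1, -1); meets CP at V = (5/6, 0)
V = C + t·(P−C) with t = 1/6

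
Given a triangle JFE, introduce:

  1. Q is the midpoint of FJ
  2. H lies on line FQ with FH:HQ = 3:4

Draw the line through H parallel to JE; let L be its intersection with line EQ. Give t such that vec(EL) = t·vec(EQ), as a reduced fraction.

t = 11/7

Choose coordinates J = (0, 0), F = (1, 0), E = (0, 1).
1. Q is the midpoint of FJ ⇒ Q = (1/2, 0)
2. H lies on line FQ with FH:HQ = 3:4 ⇒ H = (11/14, 0)
through H parallel to JE: direction (0, 1); meets EQ at L = (11/14, -4/7)
L = E + t·(Q−E) with t = 11/7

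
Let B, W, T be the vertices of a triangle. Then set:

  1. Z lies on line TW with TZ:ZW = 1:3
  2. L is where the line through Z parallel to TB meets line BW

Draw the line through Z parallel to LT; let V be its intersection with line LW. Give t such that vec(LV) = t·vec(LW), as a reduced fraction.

t = 1/4

Set B = (0, 0), W = (1, 0), T = (0, 1); any affine frame gives the same invariant.
1. Z lies on line TW with TZ:ZW = 1:3 ⇒ Z = (1/4, 3/4)
2. L is where the line through Z parallel to TB meets line BW ⇒ L = (1/4, 0)
through Z parallel to LT: direction (-1/4, 1); meets LW at V = (7/16, 0)
V = L + t·(W−L) with t = 1/4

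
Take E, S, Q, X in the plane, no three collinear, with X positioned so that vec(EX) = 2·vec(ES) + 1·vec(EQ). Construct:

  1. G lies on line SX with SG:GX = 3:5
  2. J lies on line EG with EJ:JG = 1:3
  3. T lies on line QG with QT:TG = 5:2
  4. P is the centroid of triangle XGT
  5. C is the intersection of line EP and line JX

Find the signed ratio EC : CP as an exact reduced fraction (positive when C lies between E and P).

Work in coordinates with E = (0, 0), S = (1, 0), Q = (0, 1), X = (2, 1).
1. G lies on line SX with SG:GX = 3:5 ⇒ G = (11/8, 3/8)
2. J lies on line EG with EJ:JG = 1:3 ⇒ J = (11/32, 3/32)
3. T lies on line QG with QT:TG = 5:2 ⇒ T = (55/56, 31/56)
4. P is the centroid of triangle XGT ⇒ P = (61/42, 9/14)
5. C is the intersection of line EP and line JX ⇒ C = (305/338, 135/338)
C = E + t·(P−E) with t = 105/169, so EC:CP = t:(1−t) = 105/169:64/169

EC:CP = 105/64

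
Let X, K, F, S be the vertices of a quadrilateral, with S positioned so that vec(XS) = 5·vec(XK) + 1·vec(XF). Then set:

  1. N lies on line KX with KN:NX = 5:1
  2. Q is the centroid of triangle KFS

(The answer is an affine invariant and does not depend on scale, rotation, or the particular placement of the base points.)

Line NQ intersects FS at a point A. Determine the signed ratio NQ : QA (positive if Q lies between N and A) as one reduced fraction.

Work in coordinates with X = (0, 0), K = (1, 0), F = (0, 1), S = (5, 1).
1. N lies on line KX with KN:NX = 5:1 ⇒ N = (1/6, 0)
2. Q is the centroid of triangle KFS ⇒ Q = (2, 2/3)
line NQ meets FS at A = (35/12, 1)
Q = N + t·(A−N) with t = 2/3, so NQ:QA = 2/3:1/3

NQ:QA = 2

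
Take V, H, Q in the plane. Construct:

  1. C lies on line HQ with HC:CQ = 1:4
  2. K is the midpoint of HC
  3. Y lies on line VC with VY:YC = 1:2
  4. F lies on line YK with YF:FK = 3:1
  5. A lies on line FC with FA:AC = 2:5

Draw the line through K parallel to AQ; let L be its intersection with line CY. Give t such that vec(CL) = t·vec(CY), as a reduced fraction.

Set V = (0, 0), H = (1, 0), Q = (0, 1); any affine frame gives the same invariant.
1. C lies on line HQ with HC:CQ = 1:4 ⇒ C = (4/5, 1/5)
2. K is the midpoint of HC ⇒ K = (9/10, 1/10)
3. Y lies on line VC with VY:YC = 1:2 ⇒ Y = (4/15, 1/15)
4. F lies on line YK with YF:FK = 3:1 ⇒ F = (89/120, 11/120)
5. A lies on line FC with FA:AC = 2:5 ⇒ A = (91/120, 103/840)
through K parallel to AQ: direction (-91/120, 737/840); meets CY at L = (2908/3585, 727/3585)
L = C + t·(Y−C) with t = -5/239

t = -5/239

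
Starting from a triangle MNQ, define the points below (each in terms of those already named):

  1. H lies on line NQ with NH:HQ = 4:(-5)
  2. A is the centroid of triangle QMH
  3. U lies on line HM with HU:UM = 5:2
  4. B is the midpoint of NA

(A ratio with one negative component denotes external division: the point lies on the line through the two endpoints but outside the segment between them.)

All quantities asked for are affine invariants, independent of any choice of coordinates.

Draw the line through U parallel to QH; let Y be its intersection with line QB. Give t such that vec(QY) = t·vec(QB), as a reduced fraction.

Choose coordinates M = (0, 0), N = (1, 0), Q = (0, 1).
1. H lies on line NQ with NH:HQ = 4:(-5) ⇒ H = (5, -4)
2. A is the centroid of triangle QMH ⇒ A = (5/3, -1)
3. U lies on line HM with HU:UM = 5:2 ⇒ U = (10/7, -8/7)
4. B is the midpoint of NA ⇒ B = (4/3, -1/2)
through U parallel to QH: direction (5, -5); meets QB at Y = (40/7, -38/7)
Y = Q + t·(B−Q) with t = 30/7

t = 30/7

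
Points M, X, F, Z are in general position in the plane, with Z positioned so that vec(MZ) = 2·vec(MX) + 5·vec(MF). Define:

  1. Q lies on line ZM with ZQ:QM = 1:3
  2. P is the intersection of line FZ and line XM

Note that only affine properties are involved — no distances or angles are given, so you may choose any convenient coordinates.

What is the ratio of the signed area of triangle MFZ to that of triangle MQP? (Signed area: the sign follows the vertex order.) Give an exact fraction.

[MFZ]:[MQP] = -16/15

Assign M = (0, 0), X = (1, 0), F = (0, 1), Z = (2, 5) — the answer is frame-independent, so this choice is without loss of generality.
1. Q lies on line ZM with ZQ:QM = 1:3 ⇒ Q = (3/2, 15/4)
2. P is the intersection of line FZ and line XM ⇒ P = (-1/2, 0)
2·[MFZ] = -2, 2·[MQP] = 15/8
[MFZ]:[MQP] = -2:15/8 = -16/15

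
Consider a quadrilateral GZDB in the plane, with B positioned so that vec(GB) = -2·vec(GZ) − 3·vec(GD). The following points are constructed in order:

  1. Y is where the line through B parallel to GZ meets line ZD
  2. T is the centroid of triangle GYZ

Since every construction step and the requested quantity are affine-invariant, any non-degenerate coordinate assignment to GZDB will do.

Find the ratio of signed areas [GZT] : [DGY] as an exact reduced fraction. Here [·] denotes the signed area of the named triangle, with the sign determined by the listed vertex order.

Work in coordinates with G = (0, 0), Z = (1, 0), D = (0, 1), B = (-2, -3).
1. Y is where the line through B parallel to GZ meets line ZD ⇒ Y = (4, -3)
2. T is the centroid of triangle GYZ ⇒ T = (5/3, -1)
2·[GZT] = -1, 2·[DGY] = 4
[GZT]:[DGY] = -1:4 = -1/4

[GZT]:[DGY] = -1/4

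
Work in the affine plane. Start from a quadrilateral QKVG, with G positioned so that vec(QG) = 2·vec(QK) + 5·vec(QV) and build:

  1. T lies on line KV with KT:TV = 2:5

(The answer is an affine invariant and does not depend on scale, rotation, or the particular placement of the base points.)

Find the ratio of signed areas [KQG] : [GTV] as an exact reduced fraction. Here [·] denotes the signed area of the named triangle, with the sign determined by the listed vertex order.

Assign Q = (0, 0), K = (1, 0), V = (0, 1), G = (2, 5) — the answer is frame-independent, so this choice is without loss of generality.
1. T lies on line KV with KT:TV = 2:5 ⇒ T = (5/7, 2/7)
2·[KQG] = -5, 2·[GTV] = -30/7
[KQG]:[GTV] = -5:-30/7 = 7/6

[KQG]:[GTV] = 7/6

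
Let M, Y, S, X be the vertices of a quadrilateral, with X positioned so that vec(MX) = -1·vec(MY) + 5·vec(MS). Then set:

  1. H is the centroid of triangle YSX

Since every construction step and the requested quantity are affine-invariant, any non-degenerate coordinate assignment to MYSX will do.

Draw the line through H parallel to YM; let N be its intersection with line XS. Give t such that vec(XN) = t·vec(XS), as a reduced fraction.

t = 3/4

Choose coordinates M = (0, 0), Y = (1, 0), S = (0, 1), X = (-1, 5).
1. H is the centroid of triangle YSX ⇒ H = (0, 2)
through H parallel to YM: direction (-1, 0); meets XS at N = (-1/4, 2)
N = X + t·(S−X) with t = 3/4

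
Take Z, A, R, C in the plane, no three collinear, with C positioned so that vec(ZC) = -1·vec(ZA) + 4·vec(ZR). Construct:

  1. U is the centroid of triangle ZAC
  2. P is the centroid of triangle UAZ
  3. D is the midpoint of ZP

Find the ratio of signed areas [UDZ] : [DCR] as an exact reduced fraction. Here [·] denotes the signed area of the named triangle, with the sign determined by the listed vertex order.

Set Z = (0, 0), A = (1, 0), R = (0, 1), C = (-1, 4); any affine frame gives the same invariant.
1. U is the centroid of triangle ZAC ⇒ U = (0, 4/3)
2. P is the centroid of triangle UAZ ⇒ P = (1/3, 4/9)
3. D is the midpoint of ZP ⇒ D = (1/6, 2/9)
2·[UDZ] = -2/9, 2·[DCR] = -5/18
[UDZ]:[DCR] = -2/9:-5/18 = 4/5

[UDZ]:[DCR] = 4/5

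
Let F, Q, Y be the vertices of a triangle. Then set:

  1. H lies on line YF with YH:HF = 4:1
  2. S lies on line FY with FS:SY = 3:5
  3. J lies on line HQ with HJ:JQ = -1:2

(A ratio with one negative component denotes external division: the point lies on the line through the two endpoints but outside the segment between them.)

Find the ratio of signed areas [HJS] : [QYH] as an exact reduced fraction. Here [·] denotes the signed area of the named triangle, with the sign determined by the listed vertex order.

[HJS]:[QYH] = -7/32

Work in coordinates with F = (0, 0), Q = (1, 0), Y = (0, 1).
1. H lies on line YF with YH:HF = 4:1 ⇒ H = (0, 1/5)
2. S lies on line FY with FS:SY = 3:5 ⇒ S = (0, 3/8)
3. J lies on line HQ with HJ:JQ = -1:2 ⇒ J = (-1, 2/5)
2·[HJS] = -7/40, 2·[QYH] = 4/5
[HJS]:[QYH] = -7/40:4/5 = -7/32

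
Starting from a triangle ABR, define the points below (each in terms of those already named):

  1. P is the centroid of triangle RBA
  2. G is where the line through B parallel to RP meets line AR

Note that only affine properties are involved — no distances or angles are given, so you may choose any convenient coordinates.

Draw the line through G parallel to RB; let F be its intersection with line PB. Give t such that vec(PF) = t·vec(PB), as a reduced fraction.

Assign A = (0, 0), B = (1, 0), R = (0, 1) — the answer is frame-independent, so this choice is without loss of generality.
1. P is the centroid of triangle RBA ⇒ P = (1/3, 1/3)
2. G is where the line through B parallel to RP meets line AR ⇒ G = (0, 2)
through G parallel to RB: direction (1, -1); meets PB at F = (3, -1)
F = P + t·(B−P) with t = 4

t = 4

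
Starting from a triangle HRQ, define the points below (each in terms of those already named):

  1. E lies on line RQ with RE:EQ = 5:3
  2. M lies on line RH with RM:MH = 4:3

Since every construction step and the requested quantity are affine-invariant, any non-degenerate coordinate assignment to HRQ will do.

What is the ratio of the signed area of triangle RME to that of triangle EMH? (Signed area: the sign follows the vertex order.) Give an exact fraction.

[RME]:[EMH] = 4/3

Work in coordinates with H = (0, 0), R = (1, 0), Q = (0, 1).
1. E lies on line RQ with RE:EQ = 5:3 ⇒ E = (3/8, 5/8)
2. M lies on line RH with RM:MH = 4:3 ⇒ M = (3/7, 0)
2·[RME] = -5/14, 2·[EMH] = -15/56
[RME]:[EMH] = -5/14:-15/56 = 4/3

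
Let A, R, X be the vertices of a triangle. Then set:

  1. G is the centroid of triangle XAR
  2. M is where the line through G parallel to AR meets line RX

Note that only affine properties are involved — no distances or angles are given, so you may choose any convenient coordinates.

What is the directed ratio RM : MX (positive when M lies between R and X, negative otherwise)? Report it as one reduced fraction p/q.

Work in coordinates with A = (0, 0), R = (1, 0), X = (0, 1).
1. G is the centroid of triangle XAR ⇒ G = (1/3, 1/3)
2. M is where the line through G parallel to AR meets line RX ⇒ M = (2/3, 1/3)
M = R + t·(X−R) with t = 1/3, so RM:MX = t:(1−t) = 1/3:2/3

RM:MX = 1/2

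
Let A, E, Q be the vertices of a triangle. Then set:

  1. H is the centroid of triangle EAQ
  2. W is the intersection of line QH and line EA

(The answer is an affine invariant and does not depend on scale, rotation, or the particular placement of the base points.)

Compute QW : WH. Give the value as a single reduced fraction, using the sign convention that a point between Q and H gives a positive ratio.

Set A = (0, 0), E = (1, 0), Q = (0, 1); any affine frame gives the same invariant.
1. H is the centroid of triangle EAQ ⇒ H = (1/3, 1/3)
2. W is the intersection of line QH and line EA ⇒ W = (1/2, 0)
W = Q + t·(H−Q) with t = 3/2, so QW:WH = t:(1−t) = 3/2:-1/2

QW:WH = -3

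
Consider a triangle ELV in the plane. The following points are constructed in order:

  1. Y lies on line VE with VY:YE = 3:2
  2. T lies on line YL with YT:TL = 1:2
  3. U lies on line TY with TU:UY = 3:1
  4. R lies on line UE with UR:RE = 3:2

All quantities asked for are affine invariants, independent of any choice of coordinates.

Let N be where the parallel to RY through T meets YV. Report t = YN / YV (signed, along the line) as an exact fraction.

t = 4

Choose coordinates E = (0, 0), L = (1, 0), V = (0, 1).
1. Y lies on line VE with VY:YE = 3:2 ⇒ Y = (0, 2/5)
2. T lies on line YL with YT:TL = 1:2 ⇒ T = (1/3, 4/15)
3. U lies on line TY with TU:UY = 3:1 ⇒ U = (1/12, 11/30)
4. R lies on line UE with UR:RE = 3:2 ⇒ R = (1/30, 11/75)
through T parallel to RY: direction (-1/30, 19/75); meets YV at N = (0, 14/5)
N = Y + t·(V−Y) with t = 4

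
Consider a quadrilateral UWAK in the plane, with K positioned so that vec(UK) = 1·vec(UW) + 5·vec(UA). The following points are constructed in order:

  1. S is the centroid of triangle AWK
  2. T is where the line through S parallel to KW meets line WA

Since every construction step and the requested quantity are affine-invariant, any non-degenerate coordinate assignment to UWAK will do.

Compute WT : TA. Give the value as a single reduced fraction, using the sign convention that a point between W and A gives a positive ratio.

Choose coordinates U = (0, 0), W = (1, 0), A = (0, 1), K = (1, 5).
1. S is the centroid of triangle AWK ⇒ S = (2/3, 2)
2. T is where the line through S parallel to KW meets line WA ⇒ T = (2/3, 1/3)
T = W + t·(A−W) with t = 1/3, so WT:TA = t:(1−t) = 1/3:2/3

WT:TA = 1/2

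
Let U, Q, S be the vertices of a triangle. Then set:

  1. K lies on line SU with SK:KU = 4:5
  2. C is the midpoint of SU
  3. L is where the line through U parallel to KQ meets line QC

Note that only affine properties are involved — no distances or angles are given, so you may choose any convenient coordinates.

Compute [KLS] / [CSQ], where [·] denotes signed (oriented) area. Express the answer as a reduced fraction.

Work in coordinates with U = (0, 0), Q = (1, 0), S = (0, 1).
1. K lies on line SU with SK:KU = 4:5 ⇒ K = (0, 5/9)
2. C is the midpoint of SU ⇒ C = (0, 1/2)
3. L is where the line through U parallel to KQ meets line QC ⇒ L = (-9, 5)
2·[KLS] = -4, 2·[CSQ] = -1/2
[KLS]:[CSQ] = -4:-1/2 = 8

[KLS]:[CSQ] = 8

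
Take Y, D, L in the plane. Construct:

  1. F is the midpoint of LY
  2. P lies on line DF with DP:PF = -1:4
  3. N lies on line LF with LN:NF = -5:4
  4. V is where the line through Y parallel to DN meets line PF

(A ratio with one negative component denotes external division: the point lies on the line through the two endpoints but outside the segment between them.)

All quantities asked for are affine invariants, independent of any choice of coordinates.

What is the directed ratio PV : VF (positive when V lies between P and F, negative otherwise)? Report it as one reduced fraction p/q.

Assign Y = (0, 0), D = (1, 0), L = (0, 1) — the answer is frame-independent, so this choice is without loss of generality.
1. F is the midpoint of LY ⇒ F = (0, 1/2)
2. P lies on line DF with DP:PF = -1:4 ⇒ P = (4/3, -1/6)
3. N lies on line LF with LN:NF = -5:4 ⇒ N = (0, -3/2)
4. V is where the line through Y parallel to DN meets line PF ⇒ V = (1/4, 3/8)
V = P + t·(F−P) with t = 13/16, so PV:VF = t:(1−t) = 13/16:3/16

PV:VF = 13/3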